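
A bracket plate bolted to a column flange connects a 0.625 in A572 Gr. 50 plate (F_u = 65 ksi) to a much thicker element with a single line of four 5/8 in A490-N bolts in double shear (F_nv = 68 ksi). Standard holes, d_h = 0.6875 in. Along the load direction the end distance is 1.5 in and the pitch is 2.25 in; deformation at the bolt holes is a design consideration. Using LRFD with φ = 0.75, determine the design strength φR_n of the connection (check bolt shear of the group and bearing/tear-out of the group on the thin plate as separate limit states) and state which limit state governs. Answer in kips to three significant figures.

Bolt shear: A_b = π·0.625²/4 = 0.3068 in²; R_n = 68 × 0.3068 × 4 × 2 = 166.9 kips → 0.75 × 166.9 = 125 kips.
Bearing (1.2 l_c t F_u ≤ 2.4 d t F_u): upper limit = 2.4·0.625·0.625·65 = 60.94 kips.
  Edge l_c = 1.5 − 0.6875/2 = 1.156 → r_n = 56.37 kips; interior l_c = 2.25 − 0.6875 = 1.562 → r_n = 60.94 kips.
  R_n,bearing = 1·56.37 + 3·60.94 = 239.2 kips → 0.75 × 239.2 = 179 kips.
Bolt shear governs: 125 kips.

125 kips (bolt shear governs)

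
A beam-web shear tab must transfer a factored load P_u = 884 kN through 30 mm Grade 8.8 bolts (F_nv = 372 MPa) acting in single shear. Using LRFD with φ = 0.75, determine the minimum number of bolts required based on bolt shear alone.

A_b = π·30²/4 = 706.9 mm².
Per-bolt design strength φR_n = 0.75 × 372 × 706.9 × 1 / 1000 = 197.2 kN.
n ≥ 884 / 197.2 = 4.482 → use 5 bolts.

5 bolts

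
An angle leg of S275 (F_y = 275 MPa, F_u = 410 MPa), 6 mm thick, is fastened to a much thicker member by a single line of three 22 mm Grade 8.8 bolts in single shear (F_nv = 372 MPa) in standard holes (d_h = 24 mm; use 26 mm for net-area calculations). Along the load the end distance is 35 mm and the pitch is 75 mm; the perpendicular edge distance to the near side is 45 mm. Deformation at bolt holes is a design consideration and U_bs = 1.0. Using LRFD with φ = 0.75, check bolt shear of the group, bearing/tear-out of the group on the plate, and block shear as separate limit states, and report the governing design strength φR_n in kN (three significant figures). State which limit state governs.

Bolt shear: A_b = π·22²/4 = 380.1 mm²; R_n = 372 × 380.1 × 3 × 1 / 1000 = 424.2 kN → 0.75 × 424.2 = 318 kN.
Bearing: edge l_c = 23, r_n = 67.9 kN; interior l_c = 51, r_n = 129.9 kN; R_n = 67.9 + 2·129.9 = 327.7 kN → 246 kN.
Block shear: A_gv = 1110, A_nv = 720, A_nt = 192 mm²; R_n = min(0.6F_uA_nv, 0.6F_yA_gv) + U_bs·F_u·A_nt = 255.8 kN → 192 kN.
Block shear governs: 192 kN.

192 kN (block shear governs)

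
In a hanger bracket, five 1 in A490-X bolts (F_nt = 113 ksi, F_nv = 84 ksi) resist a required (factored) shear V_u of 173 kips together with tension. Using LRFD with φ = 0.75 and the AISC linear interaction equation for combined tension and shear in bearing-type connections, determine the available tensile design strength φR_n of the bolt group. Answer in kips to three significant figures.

200 kips

A_b = π·1²/4 = 0.7854 in²; f_rv = 173 / (5 × 0.7854) = 44.05 ksi.
F'_nt = 1.3 F_nt − (F_nt / φF_nv) f_rv = 1.3·113 − (113/(0.75·84))·44.05 = 67.88 ksi, capped at F_nt → F'_nt = 67.88 ksi.
R_n = F'_nt · A_b · n = 67.88 × 0.7854 × 5 = 266.6 kips.
Design strength φR_n = 0.75 × 266.6 = 200 kips.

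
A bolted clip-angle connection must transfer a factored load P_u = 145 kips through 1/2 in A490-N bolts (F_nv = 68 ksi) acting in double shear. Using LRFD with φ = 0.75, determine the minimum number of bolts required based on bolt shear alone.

A_b = π·0.5²/4 = 0.1963 in².
Per-bolt design strength φR_n = 0.75 × 68 × 0.1963 × 2 = 20.03 kips.
n ≥ 145 / 20.03 = 7.24 → use 8 bolts.

8 bolts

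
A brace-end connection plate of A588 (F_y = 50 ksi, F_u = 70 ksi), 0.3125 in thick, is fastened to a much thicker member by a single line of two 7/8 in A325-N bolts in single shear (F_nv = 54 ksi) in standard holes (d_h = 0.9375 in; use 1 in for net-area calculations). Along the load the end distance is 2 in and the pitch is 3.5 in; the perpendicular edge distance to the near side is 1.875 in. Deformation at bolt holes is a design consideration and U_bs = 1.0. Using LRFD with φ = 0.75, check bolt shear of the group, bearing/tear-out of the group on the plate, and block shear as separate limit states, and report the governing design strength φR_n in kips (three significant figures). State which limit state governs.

48.7 kips (bolt shear governs)

Bolt shear: A_b = π·0.875²/4 = 0.6013 in²; R_n = 54 × 0.6013 × 2 × 1 = 64.94 kips → 0.75 × 64.94 = 48.7 kips.
Bearing: edge l_c = 1.531, r_n = 40.2 kips; interior l_c = 2.562, r_n = 45.94 kips; R_n = 40.2 + 1·45.94 = 86.13 kips → 64.6 kips.
Block shear: A_gv = 1.719, A_nv = 1.25, A_nt = 0.4297 in²; R_n = min(0.6F_uA_nv, 0.6F_yA_gv) + U_bs·F_u·A_nt = 81.64 kips → 61.2 kips.
Bolt shear governs: 48.7 kips.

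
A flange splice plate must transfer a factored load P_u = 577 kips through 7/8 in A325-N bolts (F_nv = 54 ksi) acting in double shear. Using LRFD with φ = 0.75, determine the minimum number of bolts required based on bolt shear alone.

12 bolts

A_b = π·0.875²/4 = 0.6013 in².
Per-bolt design strength φR_n = 0.75 × 54 × 0.6013 × 2 = 48.71 kips.
n ≥ 577 / 48.71 = 11.85 → use 12 bolts.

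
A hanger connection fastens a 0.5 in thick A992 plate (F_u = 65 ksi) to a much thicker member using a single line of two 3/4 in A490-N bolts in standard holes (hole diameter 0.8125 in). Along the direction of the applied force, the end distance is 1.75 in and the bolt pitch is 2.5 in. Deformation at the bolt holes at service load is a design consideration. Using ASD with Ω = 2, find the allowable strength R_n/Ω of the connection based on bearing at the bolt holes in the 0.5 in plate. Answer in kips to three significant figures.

55.5 kips

Per bolt r_n = 1.2 l_c t F_u ≤ 2.4 d t F_u; upper limit = 2.4 × 0.75 × 0.5 × 65 = 58.5 kips.
Edge bolt: l_c = 1.75 − 0.8125/2 = 1.344 in → 1.2 × 1.344 × 0.5 × 65 = 52.41 → r_n = 52.41 kips.
Interior bolts: l_c = 2.5 − 0.8125 = 1.688 in → 1.2 × 1.688 × 0.5 × 65 = 65.81 → r_n = 58.5 kips.
R_n = 1 × 52.41 + 1 × 58.5 = 110.9 kips.
Allowable strength R_n/Ω = 110.9 / 2 = 55.5 kips.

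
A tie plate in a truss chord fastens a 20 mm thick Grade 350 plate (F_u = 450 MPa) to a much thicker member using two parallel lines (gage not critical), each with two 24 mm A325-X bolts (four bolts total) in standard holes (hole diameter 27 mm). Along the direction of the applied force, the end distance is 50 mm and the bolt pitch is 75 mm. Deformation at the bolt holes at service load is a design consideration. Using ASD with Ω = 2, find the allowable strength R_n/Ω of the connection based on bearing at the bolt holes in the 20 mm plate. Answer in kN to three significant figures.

913 kN

Per bolt r_n = 1.2 l_c t F_u ≤ 2.4 d t F_u; upper limit = 2.4 × 24 × 20 × 450 / 1000 = 518.4 kN.
Edge bolt: l_c = 50 − 27/2 = 36.5 mm → 1.2 × 36.5 × 20 × 450 / 1000 = 394.2 → r_n = 394.2 kN.
Interior bolts: l_c = 75 − 27 = 48 mm → 1.2 × 48 × 20 × 450 / 1000 = 518.4 → r_n = 518.4 kN.
R_n = 2 × 394.2 + 2 × 518.4 = 1825 kN.
Allowable strength R_n/Ω = 1825 / 2 = 913 kN.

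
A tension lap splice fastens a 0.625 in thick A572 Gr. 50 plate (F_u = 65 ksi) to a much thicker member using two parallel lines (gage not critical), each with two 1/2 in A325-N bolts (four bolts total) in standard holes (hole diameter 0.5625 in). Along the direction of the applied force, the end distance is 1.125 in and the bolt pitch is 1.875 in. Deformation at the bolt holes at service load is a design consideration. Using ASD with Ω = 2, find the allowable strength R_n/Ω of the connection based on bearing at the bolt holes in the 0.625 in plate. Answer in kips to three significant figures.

89.9 kips

Per bolt r_n = 1.2 l_c t F_u ≤ 2.4 d t F_u; upper limit = 2.4 × 0.5 × 0.625 × 65 = 48.75 kips.
Edge bolt: l_c = 1.125 − 0.5625/2 = 0.8438 in → 1.2 × 0.8438 × 0.625 × 65 = 41.13 → r_n = 41.13 kips.
Interior bolts: l_c = 1.875 − 0.5625 = 1.312 in → 1.2 × 1.312 × 0.625 × 65 = 63.98 → r_n = 48.75 kips.
R_n = 2 × 41.13 + 2 × 48.75 = 179.8 kips.
Allowable strength R_n/Ω = 179.8 / 2 = 89.9 kips.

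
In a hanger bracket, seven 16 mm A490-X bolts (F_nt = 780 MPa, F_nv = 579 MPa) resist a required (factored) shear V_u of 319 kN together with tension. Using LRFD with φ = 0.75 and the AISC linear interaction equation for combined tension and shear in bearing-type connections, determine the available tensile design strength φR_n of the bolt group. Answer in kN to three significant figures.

641 kN

A_b = π·16²/4 = 201.1 mm²; f_rv = 319 × 1000 / (7 × 201.1) = 226.7 MPa.
F'_nt = 1.3 F_nt − (F_nt / φF_nv) f_rv = 1.3·780 − (780/(0.75·579))·226.7 = 606.9 MPa, capped at F_nt → F'_nt = 606.9 MPa.
R_n = F'_nt · A_b · n = 606.9 × 201.1 × 7 / 1000 = 854.1 kN.
Design strength φR_n = 0.75 × 854.1 = 641 kN.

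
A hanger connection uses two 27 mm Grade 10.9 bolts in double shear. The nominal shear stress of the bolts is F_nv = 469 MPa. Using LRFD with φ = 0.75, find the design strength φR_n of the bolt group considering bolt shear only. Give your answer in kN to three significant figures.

806 kN

A_b = π × 27² / 4 = 572.6 mm².
R_n = F_nv · A_b · n · n_s = 469 × 572.6 × 2 × 2 / 1000 = 1074 kN.
Design strength φR_n = 0.75 × 1074 = 806 kN.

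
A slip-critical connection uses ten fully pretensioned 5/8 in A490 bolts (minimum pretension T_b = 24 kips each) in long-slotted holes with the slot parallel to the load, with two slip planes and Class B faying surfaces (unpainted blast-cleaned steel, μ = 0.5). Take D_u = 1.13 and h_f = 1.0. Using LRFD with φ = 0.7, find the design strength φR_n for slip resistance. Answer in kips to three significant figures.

190 kips

R_n = μ · D_u · h_f · T_b · n_s · n_b = 0.5 × 1.13 × 1.0 × 24 × 2 × 10 = 271.2 kips.
Design strength φR_n = 0.7 × 271.2 = 190 kips.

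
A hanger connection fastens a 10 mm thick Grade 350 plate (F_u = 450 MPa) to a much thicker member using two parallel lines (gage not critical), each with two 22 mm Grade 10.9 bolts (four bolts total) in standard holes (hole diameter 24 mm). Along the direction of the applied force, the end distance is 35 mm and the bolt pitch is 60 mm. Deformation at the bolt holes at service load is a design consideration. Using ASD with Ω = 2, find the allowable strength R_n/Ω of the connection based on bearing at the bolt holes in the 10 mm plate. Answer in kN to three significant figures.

Per bolt r_n = 1.2 l_c t F_u ≤ 2.4 d t F_u; upper limit = 2.4 × 22 × 10 × 450 / 1000 = 237.6 kN.
Edge bolt: l_c = 35 − 24/2 = 23 mm → 1.2 × 23 × 10 × 450 / 1000 = 124.2 → r_n = 124.2 kN.
Interior bolts: l_c = 60 − 24 = 36 mm → 1.2 × 36 × 10 × 450 / 1000 = 194.4 → r_n = 194.4 kN.
R_n = 2 × 124.2 + 2 × 194.4 = 637.2 kN.
Allowable strength R_n/Ω = 637.2 / 2 = 319 kN.

319 kN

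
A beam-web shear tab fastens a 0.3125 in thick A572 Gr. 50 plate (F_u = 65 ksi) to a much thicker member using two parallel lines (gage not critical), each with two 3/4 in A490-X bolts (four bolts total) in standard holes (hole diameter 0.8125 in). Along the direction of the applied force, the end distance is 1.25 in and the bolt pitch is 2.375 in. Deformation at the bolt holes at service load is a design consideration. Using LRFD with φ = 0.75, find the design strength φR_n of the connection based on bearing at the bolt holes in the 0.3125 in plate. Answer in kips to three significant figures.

85.7 kips

Per bolt r_n = 1.2 l_c t F_u ≤ 2.4 d t F_u; upper limit = 2.4 × 0.75 × 0.3125 × 65 = 36.56 kips.
Edge bolt: l_c = 1.25 − 0.8125/2 = 0.8438 in → 1.2 × 0.8438 × 0.3125 × 65 = 20.57 → r_n = 20.57 kips.
Interior bolts: l_c = 2.375 − 0.8125 = 1.562 in → 1.2 × 1.562 × 0.3125 × 65 = 38.09 → r_n = 36.56 kips.
R_n = 2 × 20.57 + 2 × 36.56 = 114.3 kips.
Design strength φR_n = 0.75 × 114.3 = 85.7 kips.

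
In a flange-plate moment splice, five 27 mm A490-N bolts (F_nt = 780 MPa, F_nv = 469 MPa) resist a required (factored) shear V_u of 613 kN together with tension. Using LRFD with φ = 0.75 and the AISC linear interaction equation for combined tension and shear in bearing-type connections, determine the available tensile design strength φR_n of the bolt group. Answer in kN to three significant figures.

A_b = π·27²/4 = 572.6 mm²; f_rv = 613 × 1000 / (5 × 572.6) = 214.1 MPa.
F'_nt = 1.3 F_nt − (F_nt / φF_nv) f_rv = 1.3·780 − (780/(0.75·469))·214.1 = 539.2 MPa, capped at F_nt → F'_nt = 539.2 MPa.
R_n = F'_nt · A_b · n = 539.2 × 572.6 × 5 / 1000 = 1544 kN.
Design strength φR_n = 0.75 × 1544 = 1160 kN.

1160 kN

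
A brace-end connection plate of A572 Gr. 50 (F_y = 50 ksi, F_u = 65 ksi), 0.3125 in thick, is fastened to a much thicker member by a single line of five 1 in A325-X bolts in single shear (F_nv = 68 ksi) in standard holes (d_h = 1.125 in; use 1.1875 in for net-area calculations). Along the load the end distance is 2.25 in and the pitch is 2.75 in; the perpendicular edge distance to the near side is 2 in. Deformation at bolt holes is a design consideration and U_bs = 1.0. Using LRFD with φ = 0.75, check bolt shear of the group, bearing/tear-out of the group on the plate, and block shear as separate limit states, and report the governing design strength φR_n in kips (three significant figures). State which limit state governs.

Bolt shear: A_b = π·1²/4 = 0.7854 in²; R_n = 68 × 0.7854 × 5 × 1 = 267 kips → 0.75 × 267 = 200 kips.
Bearing: edge l_c = 1.688, r_n = 41.13 kips; interior l_c = 1.625, r_n = 39.61 kips; R_n = 41.13 + 4·39.61 = 199.6 kips → 150 kips.
Block shear: A_gv = 4.141, A_nv = 2.471, A_nt = 0.4395 in²; R_n = min(0.6F_uA_nv, 0.6F_yA_gv) + U_bs·F_u·A_nt = 124.9 kips → 93.7 kips.
Block shear governs: 93.7 kips.

93.7 kips (block shear governs)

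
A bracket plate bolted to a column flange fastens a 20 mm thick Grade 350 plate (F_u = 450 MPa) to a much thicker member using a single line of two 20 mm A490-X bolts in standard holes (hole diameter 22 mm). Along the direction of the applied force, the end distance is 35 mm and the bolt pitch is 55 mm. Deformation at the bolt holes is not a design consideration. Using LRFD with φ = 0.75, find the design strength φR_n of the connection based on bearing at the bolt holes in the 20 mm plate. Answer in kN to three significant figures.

577 kN

Per bolt r_n = 1.5 l_c t F_u ≤ 3.0 d t F_u; upper limit = 3.0 × 20 × 20 × 450 / 1000 = 540 kN.
Edge bolt: l_c = 35 − 22/2 = 24 mm → 1.5 × 24 × 20 × 450 / 1000 = 324 → r_n = 324 kN.
Interior bolts: l_c = 55 − 22 = 33 mm → 1.5 × 33 × 20 × 450 / 1000 = 445.5 → r_n = 445.5 kN.
R_n = 1 × 324 + 1 × 445.5 = 769.5 kN.
Design strength φR_n = 0.75 × 769.5 = 577 kN.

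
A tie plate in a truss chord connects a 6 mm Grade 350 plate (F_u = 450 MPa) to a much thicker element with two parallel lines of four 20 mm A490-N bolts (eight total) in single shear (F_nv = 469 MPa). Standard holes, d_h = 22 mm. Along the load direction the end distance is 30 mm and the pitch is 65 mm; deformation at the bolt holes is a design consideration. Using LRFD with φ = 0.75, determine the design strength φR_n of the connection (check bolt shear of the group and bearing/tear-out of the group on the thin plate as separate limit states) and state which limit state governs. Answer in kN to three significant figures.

676 kN (bearing governs)

Bolt shear: A_b = π·20²/4 = 314.2 mm²; R_n = 469 × 314.2 × 8 × 1 / 1000 = 1179 kN → 0.75 × 1179 = 884 kN.
Bearing (1.2 l_c t F_u ≤ 2.4 d t F_u): upper limit = 2.4·20·6·450 / 1000 = 129.6 kN.
  Edge l_c = 30 − 22/2 = 19 → r_n = 61.56 kN; interior l_c = 65 − 22 = 43 → r_n = 129.6 kN.
  R_n,bearing = 2·61.56 + 6·129.6 = 900.7 kN → 0.75 × 900.7 = 676 kN.
Bearing governs: 676 kN.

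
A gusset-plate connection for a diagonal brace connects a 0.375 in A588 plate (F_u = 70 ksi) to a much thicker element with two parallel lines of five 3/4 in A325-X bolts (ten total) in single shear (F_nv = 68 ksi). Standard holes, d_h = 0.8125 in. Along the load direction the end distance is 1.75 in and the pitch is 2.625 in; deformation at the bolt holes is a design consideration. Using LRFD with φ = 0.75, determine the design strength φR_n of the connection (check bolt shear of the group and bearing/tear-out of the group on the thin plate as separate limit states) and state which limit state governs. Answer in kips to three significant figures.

225 kips (bolt shear governs)

Bolt shear: A_b = π·0.75²/4 = 0.4418 in²; R_n = 68 × 0.4418 × 10 × 1 = 300.4 kips → 0.75 × 300.4 = 225 kips.
Bearing (1.2 l_c t F_u ≤ 2.4 d t F_u): upper limit = 2.4·0.75·0.375·70 = 47.25 kips.
  Edge l_c = 1.75 − 0.8125/2 = 1.344 → r_n = 42.33 kips; interior l_c = 2.625 − 0.8125 = 1.812 → r_n = 47.25 kips.
  R_n,bearing = 2·42.33 + 8·47.25 = 462.7 kips → 0.75 × 462.7 = 347 kips.
Bolt shear governs: 225 kips.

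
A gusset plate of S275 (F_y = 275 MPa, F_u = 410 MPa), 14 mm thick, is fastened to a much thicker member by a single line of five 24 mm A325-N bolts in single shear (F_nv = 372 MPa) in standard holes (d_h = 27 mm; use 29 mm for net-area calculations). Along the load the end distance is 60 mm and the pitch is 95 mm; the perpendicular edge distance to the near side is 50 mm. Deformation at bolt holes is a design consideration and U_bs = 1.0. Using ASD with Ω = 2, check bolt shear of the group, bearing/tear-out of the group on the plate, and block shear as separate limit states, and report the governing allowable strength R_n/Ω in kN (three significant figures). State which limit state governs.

421 kN (bolt shear governs)

Bolt shear: A_b = π·24²/4 = 452.4 mm²; R_n = 372 × 452.4 × 5 × 1 / 1000 = 841.4 kN → 841.4 / 2 = 421 kN.
Bearing: edge l_c = 46.5, r_n = 320.3 kN; interior l_c = 68, r_n = 330.6 kN; R_n = 320.3 + 4·330.6 = 1643 kN → 821 kN.
Block shear: A_gv = 6160, A_nv = 4333, A_nt = 497 mm²; R_n = min(0.6F_uA_nv, 0.6F_yA_gv) + U_bs·F_u·A_nt = 1220 kN → 610 kN.
Bolt shear governs: 421 kN.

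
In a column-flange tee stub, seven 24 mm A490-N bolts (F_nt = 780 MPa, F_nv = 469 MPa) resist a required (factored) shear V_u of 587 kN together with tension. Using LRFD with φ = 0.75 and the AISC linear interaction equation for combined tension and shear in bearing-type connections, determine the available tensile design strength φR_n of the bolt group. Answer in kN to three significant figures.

1430 kN

A_b = π·24²/4 = 452.4 mm²; f_rv = 587 × 1000 / (7 × 452.4) = 185.4 MPa.
F'_nt = 1.3 F_nt − (F_nt / φF_nv) f_rv = 1.3·780 − (780/(0.75·469))·185.4 = 603 MPa, capped at F_nt → F'_nt = 603 MPa.
R_n = F'_nt · A_b · n = 603 × 452.4 × 7 / 1000 = 1909 kN.
Design strength φR_n = 0.75 × 1909 = 1430 kN.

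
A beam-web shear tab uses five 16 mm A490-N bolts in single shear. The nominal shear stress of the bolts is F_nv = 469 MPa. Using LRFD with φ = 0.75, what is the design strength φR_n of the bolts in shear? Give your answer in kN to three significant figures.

A_b = π × 16² / 4 = 201.1 mm².
R_n = F_nv · A_b · n · n_s = 469 × 201.1 × 5 × 1 / 1000 = 471.5 kN.
Design strength φR_n = 0.75 × 471.5 = 354 kN.

354 kN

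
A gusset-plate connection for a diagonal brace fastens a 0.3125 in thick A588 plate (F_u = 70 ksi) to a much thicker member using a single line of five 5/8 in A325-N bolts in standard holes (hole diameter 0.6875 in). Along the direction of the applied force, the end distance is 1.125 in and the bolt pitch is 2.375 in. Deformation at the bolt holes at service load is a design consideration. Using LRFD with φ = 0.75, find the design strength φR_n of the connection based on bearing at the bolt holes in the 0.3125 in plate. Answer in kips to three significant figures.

114 kips

Per bolt r_n = 1.2 l_c t F_u ≤ 2.4 d t F_u; upper limit = 2.4 × 0.625 × 0.3125 × 70 = 32.81 kips.
Edge bolt: l_c = 1.125 − 0.6875/2 = 0.7812 in → 1.2 × 0.7812 × 0.3125 × 70 = 20.51 → r_n = 20.51 kips.
Interior bolts: l_c = 2.375 − 0.6875 = 1.688 in → 1.2 × 1.688 × 0.3125 × 70 = 44.3 → r_n = 32.81 kips.
R_n = 1 × 20.51 + 4 × 32.81 = 151.8 kips.
Design strength φR_n = 0.75 × 151.8 = 114 kips.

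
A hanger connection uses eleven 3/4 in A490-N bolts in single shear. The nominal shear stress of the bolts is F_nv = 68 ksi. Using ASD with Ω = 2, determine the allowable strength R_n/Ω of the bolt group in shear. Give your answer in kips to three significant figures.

A_b = π × 0.75² / 4 = 0.4418 in².
R_n = F_nv · A_b · n · n_s = 68 × 0.4418 × 11 × 1 = 330.5 kips.
Allowable strength R_n/Ω = 330.5 / 2 = 165 kips.

165 kips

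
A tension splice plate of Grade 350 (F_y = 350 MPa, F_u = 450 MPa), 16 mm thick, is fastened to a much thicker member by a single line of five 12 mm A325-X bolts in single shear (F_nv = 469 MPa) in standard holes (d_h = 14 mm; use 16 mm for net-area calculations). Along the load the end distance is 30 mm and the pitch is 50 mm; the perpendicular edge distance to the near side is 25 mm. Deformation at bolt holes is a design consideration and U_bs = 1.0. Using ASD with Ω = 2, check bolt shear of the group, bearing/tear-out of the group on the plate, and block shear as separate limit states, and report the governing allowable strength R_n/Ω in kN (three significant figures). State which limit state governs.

133 kN (bolt shear governs)

Bolt shear: A_b = π·12²/4 = 113.1 mm²; R_n = 469 × 113.1 × 5 × 1 / 1000 = 265.2 kN → 265.2 / 2 = 133 kN.
Bearing: edge l_c = 23, r_n = 198.7 kN; interior l_c = 36, r_n = 207.4 kN; R_n = 198.7 + 4·207.4 = 1028 kN → 514 kN.
Block shear: A_gv = 3680, A_nv = 2528, A_nt = 272 mm²; R_n = min(0.6F_uA_nv, 0.6F_yA_gv) + U_bs·F_u·A_nt = 805 kN → 402 kN.
Bolt shear governs: 133 kN.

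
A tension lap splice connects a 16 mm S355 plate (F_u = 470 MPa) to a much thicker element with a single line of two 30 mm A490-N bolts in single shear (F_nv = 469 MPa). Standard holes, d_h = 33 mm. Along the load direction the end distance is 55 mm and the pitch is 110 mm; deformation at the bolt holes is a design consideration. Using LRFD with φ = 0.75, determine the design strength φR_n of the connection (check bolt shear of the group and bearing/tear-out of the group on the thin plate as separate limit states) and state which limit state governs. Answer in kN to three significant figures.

497 kN (bolt shear governs)

Bolt shear: A_b = π·30²/4 = 706.9 mm²; R_n = 469 × 706.9 × 2 × 1 / 1000 = 663 kN → 0.75 × 663 = 497 kN.
Bearing (1.2 l_c t F_u ≤ 2.4 d t F_u): upper limit = 2.4·30·16·470 / 1000 = 541.4 kN.
  Edge l_c = 55 − 33/2 = 38.5 → r_n = 347.4 kN; interior l_c = 110 − 33 = 77 → r_n = 541.4 kN.
  R_n,bearing = 1·347.4 + 1·541.4 = 888.9 kN → 0.75 × 888.9 = 667 kN.
Bolt shear governs: 497 kN.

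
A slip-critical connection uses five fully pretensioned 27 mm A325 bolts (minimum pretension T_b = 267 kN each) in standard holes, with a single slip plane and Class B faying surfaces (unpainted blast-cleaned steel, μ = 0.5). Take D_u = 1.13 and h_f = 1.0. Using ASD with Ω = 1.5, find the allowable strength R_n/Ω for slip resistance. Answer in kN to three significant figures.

R_n = μ · D_u · h_f · T_b · n_s · n_b = 0.5 × 1.13 × 1.0 × 267 × 1 × 5 = 754.3 kN.
Allowable strength R_n/Ω = 754.3 / 1.5 = 503 kN.

503 kN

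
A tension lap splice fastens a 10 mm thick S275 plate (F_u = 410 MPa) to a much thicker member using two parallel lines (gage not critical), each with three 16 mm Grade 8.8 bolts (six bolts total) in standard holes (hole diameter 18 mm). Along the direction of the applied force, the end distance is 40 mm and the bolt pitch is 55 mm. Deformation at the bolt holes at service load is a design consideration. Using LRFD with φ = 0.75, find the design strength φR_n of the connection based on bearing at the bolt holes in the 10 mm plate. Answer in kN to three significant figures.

Per bolt r_n = 1.2 l_c t F_u ≤ 2.4 d t F_u; upper limit = 2.4 × 16 × 10 × 410 / 1000 = 157.4 kN.
Edge bolt: l_c = 40 − 18/2 = 31 mm → 1.2 × 31 × 10 × 410 / 1000 = 152.5 → r_n = 152.5 kN.
Interior bolts: l_c = 55 − 18 = 37 mm → 1.2 × 37 × 10 × 410 / 1000 = 182 → r_n = 157.4 kN.
R_n = 2 × 152.5 + 4 × 157.4 = 934.8 kN.
Design strength φR_n = 0.75 × 934.8 = 701 kN.

701 kN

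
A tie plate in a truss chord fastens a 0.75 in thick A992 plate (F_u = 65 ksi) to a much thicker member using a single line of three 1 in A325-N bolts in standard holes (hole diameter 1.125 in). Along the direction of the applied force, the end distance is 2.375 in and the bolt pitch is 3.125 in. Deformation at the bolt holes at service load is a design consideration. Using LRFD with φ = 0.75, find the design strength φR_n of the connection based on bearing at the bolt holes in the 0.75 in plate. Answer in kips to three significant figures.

Per bolt r_n = 1.2 l_c t F_u ≤ 2.4 d t F_u; upper limit = 2.4 × 1 × 0.75 × 65 = 117 kips.
Edge bolt: l_c = 2.375 − 1.125/2 = 1.812 in → 1.2 × 1.812 × 0.75 × 65 = 106 → r_n = 106 kips.
Interior bolts: l_c = 3.125 − 1.125 = 2 in → 1.2 × 2 × 0.75 × 65 = 117 → r_n = 117 kips.
R_n = 1 × 106 + 2 × 117 = 340 kips.
Design strength φR_n = 0.75 × 340 = 255 kips.

255 kips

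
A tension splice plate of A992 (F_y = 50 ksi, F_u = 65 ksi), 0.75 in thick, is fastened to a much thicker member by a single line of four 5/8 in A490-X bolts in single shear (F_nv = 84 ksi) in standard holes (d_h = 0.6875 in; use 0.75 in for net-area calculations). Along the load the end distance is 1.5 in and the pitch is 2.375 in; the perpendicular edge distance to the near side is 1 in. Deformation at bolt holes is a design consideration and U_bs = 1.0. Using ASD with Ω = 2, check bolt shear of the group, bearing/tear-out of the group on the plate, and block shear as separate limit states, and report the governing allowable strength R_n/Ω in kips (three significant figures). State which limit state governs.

Bolt shear: A_b = π·0.625²/4 = 0.3068 in²; R_n = 84 × 0.3068 × 4 × 1 = 103.1 kips → 103.1 / 2 = 51.5 kips.
Bearing: edge l_c = 1.156, r_n = 67.64 kips; interior l_c = 1.688, r_n = 73.12 kips; R_n = 67.64 + 3·73.12 = 287 kips → 144 kips.
Block shear: A_gv = 6.469, A_nv = 4.5, A_nt = 0.4688 in²; R_n = min(0.6F_uA_nv, 0.6F_yA_gv) + U_bs·F_u·A_nt = 206 kips → 103 kips.
Bolt shear governs: 51.5 kips.

51.5 kips (bolt shear governs)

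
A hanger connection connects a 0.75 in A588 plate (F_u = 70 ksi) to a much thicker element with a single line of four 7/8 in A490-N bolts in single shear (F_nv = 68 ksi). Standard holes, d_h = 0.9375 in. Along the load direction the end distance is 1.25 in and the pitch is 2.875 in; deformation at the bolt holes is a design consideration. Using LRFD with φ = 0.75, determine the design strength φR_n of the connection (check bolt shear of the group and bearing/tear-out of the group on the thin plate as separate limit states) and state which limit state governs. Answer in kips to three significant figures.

123 kips (bolt shear governs)

Bolt shear: A_b = π·0.875²/4 = 0.6013 in²; R_n = 68 × 0.6013 × 4 × 1 = 163.6 kips → 0.75 × 163.6 = 123 kips.
Bearing (1.2 l_c t F_u ≤ 2.4 d t F_u): upper limit = 2.4·0.875·0.75·70 = 110.3 kips.
  Edge l_c = 1.25 − 0.9375/2 = 0.7812 → r_n = 49.22 kips; interior l_c = 2.875 − 0.9375 = 1.938 → r_n = 110.3 kips.
  R_n,bearing = 1·49.22 + 3·110.3 = 380 kips → 0.75 × 380 = 285 kips.
Bolt shear governs: 123 kips.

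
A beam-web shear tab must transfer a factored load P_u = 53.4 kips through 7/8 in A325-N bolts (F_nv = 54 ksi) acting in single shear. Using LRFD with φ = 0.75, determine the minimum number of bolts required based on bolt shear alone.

3 bolts

A_b = π·0.875²/4 = 0.6013 in².
Per-bolt design strength φR_n = 0.75 × 54 × 0.6013 × 1 = 24.35 kips.
n ≥ 53.4 / 24.35 = 2.193 → use 3 bolts.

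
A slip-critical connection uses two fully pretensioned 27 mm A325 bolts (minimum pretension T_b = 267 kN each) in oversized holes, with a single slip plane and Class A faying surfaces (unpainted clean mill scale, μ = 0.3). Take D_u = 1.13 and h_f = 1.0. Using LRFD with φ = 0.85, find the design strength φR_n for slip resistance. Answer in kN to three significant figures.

R_n = μ · D_u · h_f · T_b · n_s · n_b = 0.3 × 1.13 × 1.0 × 267 × 1 × 2 = 181 kN.
Design strength φR_n = 0.85 × 181 = 154 kN.

154 kN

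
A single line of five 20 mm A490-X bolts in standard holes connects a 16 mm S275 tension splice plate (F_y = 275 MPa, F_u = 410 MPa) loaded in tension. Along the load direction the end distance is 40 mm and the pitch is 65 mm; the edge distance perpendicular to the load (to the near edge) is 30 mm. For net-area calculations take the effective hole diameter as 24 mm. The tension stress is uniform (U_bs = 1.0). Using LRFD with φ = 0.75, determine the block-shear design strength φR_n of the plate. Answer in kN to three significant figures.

655 kN

Shear plane L_v = 40 + 4·65 = 300 mm; A_gv = 300 × 16 = 4800 mm².
A_nv = (300 − 4.5·24) × 16 = 3072 mm².
A_nt = (30 − 0.5·24) × 16 = 288 mm².
0.6 F_u A_nv = 755.7 kN; 0.6 F_y A_gv = 792 kN → shear rupture governs the shear term.
R_n = 755.7 + 1.0 × 410 × 288 / 1000 = 873.8 kN.
Design strength φR_n = 0.75 × 873.8 = 655 kN.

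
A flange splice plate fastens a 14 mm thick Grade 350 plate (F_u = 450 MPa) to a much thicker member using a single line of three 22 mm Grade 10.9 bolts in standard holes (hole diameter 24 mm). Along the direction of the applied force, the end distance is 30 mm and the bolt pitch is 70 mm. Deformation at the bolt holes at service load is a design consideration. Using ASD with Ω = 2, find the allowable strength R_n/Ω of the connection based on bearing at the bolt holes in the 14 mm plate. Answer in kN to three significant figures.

401 kN

Per bolt r_n = 1.2 l_c t F_u ≤ 2.4 d t F_u; upper limit = 2.4 × 22 × 14 × 450 / 1000 = 332.6 kN.
Edge bolt: l_c = 30 − 24/2 = 18 mm → 1.2 × 18 × 14 × 450 / 1000 = 136.1 → r_n = 136.1 kN.
Interior bolts: l_c = 70 − 24 = 46 mm → 1.2 × 46 × 14 × 450 / 1000 = 347.8 → r_n = 332.6 kN.
R_n = 1 × 136.1 + 2 × 332.6 = 801.4 kN.
Allowable strength R_n/Ω = 801.4 / 2 = 401 kN.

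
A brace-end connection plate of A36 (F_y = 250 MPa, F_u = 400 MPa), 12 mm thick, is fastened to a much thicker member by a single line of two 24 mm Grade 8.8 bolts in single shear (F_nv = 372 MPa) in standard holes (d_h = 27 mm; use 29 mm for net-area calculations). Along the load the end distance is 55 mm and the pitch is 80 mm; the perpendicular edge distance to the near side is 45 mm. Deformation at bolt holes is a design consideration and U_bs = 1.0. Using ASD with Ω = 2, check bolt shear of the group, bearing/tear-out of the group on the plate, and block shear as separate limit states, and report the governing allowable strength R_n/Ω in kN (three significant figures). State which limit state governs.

Bolt shear: A_b = π·24²/4 = 452.4 mm²; R_n = 372 × 452.4 × 2 × 1 / 1000 = 336.6 kN → 336.6 / 2 = 168 kN.
Bearing: edge l_c = 41.5, r_n = 239 kN; interior l_c = 53, r_n = 276.5 kN; R_n = 239 + 1·276.5 = 515.5 kN → 258 kN.
Block shear: A_gv = 1620, A_nv = 1098, A_nt = 366 mm²; R_n = min(0.6F_uA_nv, 0.6F_yA_gv) + U_bs·F_u·A_nt = 389.4 kN → 195 kN.
Bolt shear governs: 168 kN.

168 kN (bolt shear governs)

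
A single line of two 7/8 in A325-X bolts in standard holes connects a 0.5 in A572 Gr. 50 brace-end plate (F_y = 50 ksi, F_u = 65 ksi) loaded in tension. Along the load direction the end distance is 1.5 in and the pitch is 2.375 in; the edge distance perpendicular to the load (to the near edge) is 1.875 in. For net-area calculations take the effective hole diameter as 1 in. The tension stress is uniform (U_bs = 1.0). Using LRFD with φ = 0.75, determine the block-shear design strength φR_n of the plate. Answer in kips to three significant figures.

Shear plane L_v = 1.5 + 1·2.375 = 3.875 in; A_gv = 3.875 × 0.5 = 1.938 in².
A_nv = (3.875 − 1.5·1) × 0.5 = 1.188 in².
A_nt = (1.875 − 0.5·1) × 0.5 = 0.6875 in².
0.6 F_u A_nv = 46.31 kips; 0.6 F_y A_gv = 58.12 kips → shear rupture governs the shear term.
R_n = 46.31 + 1.0 × 65 × 0.6875 = 91 kips.
Design strength φR_n = 0.75 × 91 = 68.2 kips.

68.2 kips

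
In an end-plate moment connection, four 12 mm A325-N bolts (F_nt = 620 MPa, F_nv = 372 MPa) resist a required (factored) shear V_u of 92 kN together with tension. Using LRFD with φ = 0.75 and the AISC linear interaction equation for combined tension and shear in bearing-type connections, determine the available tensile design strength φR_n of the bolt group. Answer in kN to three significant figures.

A_b = π·12²/4 = 113.1 mm²; f_rv = 92 × 1000 / (4 × 113.1) = 203.4 MPa.
F'_nt = 1.3 F_nt − (F_nt / φF_nv) f_rv = 1.3·620 − (620/(0.75·372))·203.4 = 354.1 MPa, capped at F_nt → F'_nt = 354.1 MPa.
R_n = F'_nt · A_b · n = 354.1 × 113.1 × 4 / 1000 = 160.2 kN.
Design strength φR_n = 0.75 × 160.2 = 120 kN.

120 kN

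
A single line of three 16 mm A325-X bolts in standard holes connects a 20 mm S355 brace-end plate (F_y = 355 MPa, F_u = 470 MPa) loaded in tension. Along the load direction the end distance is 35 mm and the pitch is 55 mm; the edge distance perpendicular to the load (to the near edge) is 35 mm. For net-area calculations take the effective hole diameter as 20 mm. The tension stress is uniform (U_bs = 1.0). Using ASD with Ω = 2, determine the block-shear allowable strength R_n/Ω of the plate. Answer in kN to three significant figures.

Shear plane L_v = 35 + 2·55 = 145 mm; A_gv = 145 × 20 = 2900 mm².
A_nv = (145 − 2.5·20) × 20 = 1900 mm².
A_nt = (35 − 0.5·20) × 20 = 500 mm².
0.6 F_u A_nv = 535.8 kN; 0.6 F_y A_gv = 617.7 kN → shear rupture governs the shear term.
R_n = 535.8 + 1.0 × 470 × 500 / 1000 = 770.8 kN.
Allowable strength R_n/Ω = 770.8 / 2 = 385 kN.

385 kN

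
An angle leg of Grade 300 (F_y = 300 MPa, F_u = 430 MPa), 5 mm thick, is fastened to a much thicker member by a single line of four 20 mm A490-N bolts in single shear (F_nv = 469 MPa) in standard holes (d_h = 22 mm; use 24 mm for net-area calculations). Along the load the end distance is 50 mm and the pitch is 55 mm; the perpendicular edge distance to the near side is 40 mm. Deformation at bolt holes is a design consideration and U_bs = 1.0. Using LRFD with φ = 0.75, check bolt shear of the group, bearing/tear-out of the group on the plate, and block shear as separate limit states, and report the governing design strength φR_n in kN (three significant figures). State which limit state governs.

Bolt shear: A_b = π·20²/4 = 314.2 mm²; R_n = 469 × 314.2 × 4 × 1 / 1000 = 589.4 kN → 0.75 × 589.4 = 442 kN.
Bearing: edge l_c = 39, r_n = 100.6 kN; interior l_c = 33, r_n = 85.14 kN; R_n = 100.6 + 3·85.14 = 356 kN → 267 kN.
Block shear: A_gv = 1075, A_nv = 655, A_nt = 140 mm²; R_n = min(0.6F_uA_nv, 0.6F_yA_gv) + U_bs·F_u·A_nt = 229.2 kN → 172 kN.
Block shear governs: 172 kN.

172 kN (block shear governs)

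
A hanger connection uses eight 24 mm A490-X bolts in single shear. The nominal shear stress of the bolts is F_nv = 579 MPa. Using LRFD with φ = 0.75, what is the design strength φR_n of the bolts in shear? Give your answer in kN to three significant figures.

1570 kN

A_b = π × 24² / 4 = 452.4 mm².
R_n = F_nv · A_b · n · n_s = 579 × 452.4 × 8 × 1 / 1000 = 2095 kN.
Design strength φR_n = 0.75 × 2095 = 1570 kN.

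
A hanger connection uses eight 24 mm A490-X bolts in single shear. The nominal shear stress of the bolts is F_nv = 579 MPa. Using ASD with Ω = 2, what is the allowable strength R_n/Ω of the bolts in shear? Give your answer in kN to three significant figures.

A_b = π × 24² / 4 = 452.4 mm².
R_n = F_nv · A_b · n · n_s = 579 × 452.4 × 8 × 1 / 1000 = 2095 kN.
Allowable strength R_n/Ω = 2095 / 2 = 1050 kN.

1050 kN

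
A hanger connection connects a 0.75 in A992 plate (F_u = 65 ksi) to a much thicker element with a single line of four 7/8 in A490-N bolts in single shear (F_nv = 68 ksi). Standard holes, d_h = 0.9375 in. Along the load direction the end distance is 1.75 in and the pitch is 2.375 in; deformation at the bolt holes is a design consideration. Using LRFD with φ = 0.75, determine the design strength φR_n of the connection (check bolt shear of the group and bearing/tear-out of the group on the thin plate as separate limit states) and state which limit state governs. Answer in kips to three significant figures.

123 kips (bolt shear governs)

Bolt shear: A_b = π·0.875²/4 = 0.6013 in²; R_n = 68 × 0.6013 × 4 × 1 = 163.6 kips → 0.75 × 163.6 = 123 kips.
Bearing (1.2 l_c t F_u ≤ 2.4 d t F_u): upper limit = 2.4·0.875·0.75·65 = 102.4 kips.
  Edge l_c = 1.75 − 0.9375/2 = 1.281 → r_n = 74.95 kips; interior l_c = 2.375 − 0.9375 = 1.438 → r_n = 84.09 kips.
  R_n,bearing = 1·74.95 + 3·84.09 = 327.2 kips → 0.75 × 327.2 = 245 kips.
Bolt shear governs: 123 kips.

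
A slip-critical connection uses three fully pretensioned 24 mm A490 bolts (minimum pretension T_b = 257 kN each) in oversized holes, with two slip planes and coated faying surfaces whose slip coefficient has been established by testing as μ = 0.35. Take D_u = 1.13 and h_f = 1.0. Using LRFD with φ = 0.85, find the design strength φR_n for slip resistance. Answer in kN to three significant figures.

518 kN

R_n = μ · D_u · h_f · T_b · n_s · n_b = 0.35 × 1.13 × 1.0 × 257 × 2 × 3 = 609.9 kN.
Design strength φR_n = 0.85 × 609.9 = 518 kN.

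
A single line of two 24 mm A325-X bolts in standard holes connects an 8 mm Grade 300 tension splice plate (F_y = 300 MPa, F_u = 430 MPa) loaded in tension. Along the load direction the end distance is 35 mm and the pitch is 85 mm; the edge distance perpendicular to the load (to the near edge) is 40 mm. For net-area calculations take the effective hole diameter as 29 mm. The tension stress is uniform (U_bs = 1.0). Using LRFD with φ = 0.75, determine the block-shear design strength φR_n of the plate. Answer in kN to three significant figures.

184 kN

Shear plane L_v = 35 + 1·85 = 120 mm; A_gv = 120 × 8 = 960 mm².
A_nv = (120 − 1.5·29) × 8 = 612 mm².
A_nt = (40 − 0.5·29) × 8 = 204 mm².
0.6 F_u A_nv = 157.9 kN; 0.6 F_y A_gv = 172.8 kN → shear rupture governs the shear term.
R_n = 157.9 + 1.0 × 430 × 204 / 1000 = 245.6 kN.
Design strength φR_n = 0.75 × 245.6 = 184 kN.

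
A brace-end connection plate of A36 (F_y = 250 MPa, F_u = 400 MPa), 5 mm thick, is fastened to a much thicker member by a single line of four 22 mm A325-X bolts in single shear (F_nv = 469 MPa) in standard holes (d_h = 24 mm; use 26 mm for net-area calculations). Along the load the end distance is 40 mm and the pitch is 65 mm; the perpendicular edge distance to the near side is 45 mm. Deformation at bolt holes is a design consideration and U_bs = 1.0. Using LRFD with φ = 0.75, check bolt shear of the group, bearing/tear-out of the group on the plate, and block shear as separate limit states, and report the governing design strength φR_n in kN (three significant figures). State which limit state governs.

178 kN (block shear governs)

Bolt shear: A_b = π·22²/4 = 380.1 mm²; R_n = 469 × 380.1 × 4 × 1 / 1000 = 713.1 kN → 0.75 × 713.1 = 535 kN.
Bearing: edge l_c = 28, r_n = 67.2 kN; interior l_c = 41, r_n = 98.4 kN; R_n = 67.2 + 3·98.4 = 362.4 kN → 272 kN.
Block shear: A_gv = 1175, A_nv = 720, A_nt = 160 mm²; R_n = min(0.6F_uA_nv, 0.6F_yA_gv) + U_bs·F_u·A_nt = 236.8 kN → 178 kN.
Block shear governs: 178 kN.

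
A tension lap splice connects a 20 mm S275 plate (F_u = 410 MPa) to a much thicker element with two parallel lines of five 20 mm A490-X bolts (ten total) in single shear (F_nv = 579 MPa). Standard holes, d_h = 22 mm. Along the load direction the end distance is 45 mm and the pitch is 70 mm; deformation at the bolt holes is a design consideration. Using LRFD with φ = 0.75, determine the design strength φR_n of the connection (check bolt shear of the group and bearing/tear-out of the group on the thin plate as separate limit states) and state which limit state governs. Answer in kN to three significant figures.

1360 kN (bolt shear governs)

Bolt shear: A_b = π·20²/4 = 314.2 mm²; R_n = 579 × 314.2 × 10 × 1 / 1000 = 1819 kN → 0.75 × 1819 = 1360 kN.
Bearing (1.2 l_c t F_u ≤ 2.4 d t F_u): upper limit = 2.4·20·20·410 / 1000 = 393.6 kN.
  Edge l_c = 45 − 22/2 = 34 → r_n = 334.6 kN; interior l_c = 70 − 22 = 48 → r_n = 393.6 kN.
  R_n,bearing = 2·334.6 + 8·393.6 = 3818 kN → 0.75 × 3818 = 2860 kN.
Bolt shear governs: 1360 kN.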